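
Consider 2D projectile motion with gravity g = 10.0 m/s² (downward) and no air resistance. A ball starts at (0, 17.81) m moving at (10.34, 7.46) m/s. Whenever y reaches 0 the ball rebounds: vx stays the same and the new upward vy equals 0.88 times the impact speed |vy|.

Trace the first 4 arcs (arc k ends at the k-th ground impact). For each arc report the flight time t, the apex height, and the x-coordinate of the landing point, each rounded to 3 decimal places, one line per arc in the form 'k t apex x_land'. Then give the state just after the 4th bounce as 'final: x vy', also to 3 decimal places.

Arc 1: start y=17.810, vy=7.460 → t=2.775, apex=20.593, x_land=28.698, impact vy=-20.294
  bounce: vy ← 0.88·20.294 = 17.859
Arc 2: start y=0.000, vy=17.859 → t=3.572, apex=15.947, x_land=65.630, impact vy=-17.859
  bounce: vy ← 0.88·17.859 = 15.716
Arc 3: start y=0.000, vy=15.716 → t=3.143, apex=12.349, x_land=98.130, impact vy=-15.716
  bounce: vy ← 0.88·15.716 = 13.830
Arc 4: start y=0.000, vy=13.830 → t=2.766, apex=9.563, x_land=126.730, impact vy=-13.830
  bounce: vy ← 0.88·13.830 = 12.170

1 2.775 20.593 28.698
2 3.572 15.947 65.630
3 3.143 12.349 98.130
4 2.766 9.563 126.730
final: 126.730 12.170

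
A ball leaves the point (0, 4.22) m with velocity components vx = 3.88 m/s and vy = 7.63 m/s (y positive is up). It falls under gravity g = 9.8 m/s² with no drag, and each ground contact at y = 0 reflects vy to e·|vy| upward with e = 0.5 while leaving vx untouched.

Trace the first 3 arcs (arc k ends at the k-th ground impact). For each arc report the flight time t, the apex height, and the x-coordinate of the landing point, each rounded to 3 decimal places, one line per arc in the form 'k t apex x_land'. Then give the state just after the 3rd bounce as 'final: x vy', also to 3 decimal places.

1 1.990 7.190 7.721
2 1.211 1.798 12.421
3 0.606 0.449 14.771
final: 14.771 1.484

Arc 1: start y=4.220, vy=7.630 → t=1.990, apex=7.190, x_land=7.721, impact vy=-11.871
  bounce: vy ← 0.5·11.871 = 5.936
Arc 2: start y=0.000, vy=5.936 → t=1.211, apex=1.798, x_land=12.421, impact vy=-5.936
  bounce: vy ← 0.5·5.936 = 2.968
Arc 3: start y=0.000, vy=2.968 → t=0.606, apex=0.449, x_land=14.771, impact vy=-2.968
  bounce: vy ← 0.5·2.968 = 1.484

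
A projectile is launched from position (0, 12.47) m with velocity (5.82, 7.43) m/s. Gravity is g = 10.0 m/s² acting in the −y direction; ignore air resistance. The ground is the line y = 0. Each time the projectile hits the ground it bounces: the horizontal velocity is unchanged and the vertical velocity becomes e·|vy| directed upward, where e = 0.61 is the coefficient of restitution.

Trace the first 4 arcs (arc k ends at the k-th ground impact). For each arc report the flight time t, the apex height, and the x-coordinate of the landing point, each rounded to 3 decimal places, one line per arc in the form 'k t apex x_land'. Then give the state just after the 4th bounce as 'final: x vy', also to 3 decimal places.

Arc 1: start y=12.470, vy=7.430 → t=2.488, apex=15.230, x_land=14.482, impact vy=-17.453
  bounce: vy ← 0.61·17.453 = 10.646
Arc 2: start y=0.000, vy=10.646 → t=2.129, apex=5.667, x_land=26.874, impact vy=-10.646
  bounce: vy ← 0.61·10.646 = 6.494
Arc 3: start y=0.000, vy=6.494 → t=1.299, apex=2.109, x_land=34.433, impact vy=-6.494
  bounce: vy ← 0.61·6.494 = 3.961
Arc 4: start y=0.000, vy=3.961 → t=0.792, apex=0.785, x_land=39.045, impact vy=-3.961
  bounce: vy ← 0.61·3.961 = 2.417

1 2.488 15.230 14.482
2 2.129 5.667 26.874
3 1.299 2.109 34.433
4 0.792 0.785 39.045
final: 39.045 2.417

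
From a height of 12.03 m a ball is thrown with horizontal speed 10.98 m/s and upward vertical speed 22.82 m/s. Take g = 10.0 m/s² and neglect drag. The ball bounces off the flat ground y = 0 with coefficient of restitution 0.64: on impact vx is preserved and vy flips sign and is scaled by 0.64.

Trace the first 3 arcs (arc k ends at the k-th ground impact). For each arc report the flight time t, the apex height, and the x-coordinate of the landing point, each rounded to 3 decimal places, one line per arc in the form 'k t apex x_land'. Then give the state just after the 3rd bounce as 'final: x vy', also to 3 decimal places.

Arc 1: start y=12.030, vy=22.820 → t=5.041, apex=38.068, x_land=55.353, impact vy=-27.593
  bounce: vy ← 0.64·27.593 = 17.659
Arc 2: start y=0.000, vy=17.659 → t=3.532, apex=15.592, x_land=94.133, impact vy=-17.659
  bounce: vy ← 0.64·17.659 = 11.302
Arc 3: start y=0.000, vy=11.302 → t=2.260, apex=6.387, x_land=118.952, impact vy=-11.302
  bounce: vy ← 0.64·11.302 = 7.233

1 5.041 38.068 55.353
2 3.532 15.592 94.133
3 2.260 6.387 118.952
final: 118.952 7.233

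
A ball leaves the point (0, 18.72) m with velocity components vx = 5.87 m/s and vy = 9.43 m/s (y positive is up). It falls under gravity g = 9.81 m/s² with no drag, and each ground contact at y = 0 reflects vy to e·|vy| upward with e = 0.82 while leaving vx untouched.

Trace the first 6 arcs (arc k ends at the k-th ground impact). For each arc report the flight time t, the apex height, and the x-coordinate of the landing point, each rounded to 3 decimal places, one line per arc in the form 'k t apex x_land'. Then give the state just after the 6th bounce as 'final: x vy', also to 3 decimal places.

1 3.139 23.252 18.423
2 3.571 15.635 39.383
3 2.928 10.513 56.571
4 2.401 7.069 70.665
5 1.969 4.753 82.221
6 1.614 3.196 91.698
final: 91.698 6.493

Arc 1: start y=18.720, vy=9.430 → t=3.139, apex=23.252, x_land=18.423, impact vy=-21.359
  bounce: vy ← 0.82·21.359 = 17.514
Arc 2: start y=0.000, vy=17.514 → t=3.571, apex=15.635, x_land=39.383, impact vy=-17.514
  bounce: vy ← 0.82·17.514 = 14.362
Arc 3: start y=0.000, vy=14.362 → t=2.928, apex=10.513, x_land=56.571, impact vy=-14.362
  bounce: vy ← 0.82·14.362 = 11.777
Arc 4: start y=0.000, vy=11.777 → t=2.401, apex=7.069, x_land=70.665, impact vy=-11.777
  bounce: vy ← 0.82·11.777 = 9.657
Arc 5: start y=0.000, vy=9.657 → t=1.969, apex=4.753, x_land=82.221, impact vy=-9.657
  bounce: vy ← 0.82·9.657 = 7.919
Arc 6: start y=0.000, vy=7.919 → t=1.614, apex=3.196, x_land=91.698, impact vy=-7.919
  bounce: vy ← 0.82·7.919 = 6.493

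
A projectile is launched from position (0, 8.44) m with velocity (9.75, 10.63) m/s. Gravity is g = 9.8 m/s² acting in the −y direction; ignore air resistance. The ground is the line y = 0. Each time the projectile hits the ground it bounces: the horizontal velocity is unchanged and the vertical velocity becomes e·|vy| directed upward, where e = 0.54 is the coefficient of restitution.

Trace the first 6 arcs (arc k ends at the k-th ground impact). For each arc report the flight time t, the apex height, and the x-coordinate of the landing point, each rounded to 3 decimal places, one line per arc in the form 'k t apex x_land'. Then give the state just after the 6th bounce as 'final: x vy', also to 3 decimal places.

Arc 1: start y=8.440, vy=10.630 → t=2.787, apex=14.205, x_land=27.177, impact vy=-16.686
  bounce: vy ← 0.54·16.686 = 9.010
Arc 2: start y=0.000, vy=9.010 → t=1.839, apex=4.142, x_land=45.105, impact vy=-9.010
  bounce: vy ← 0.54·9.010 = 4.866
Arc 3: start y=0.000, vy=4.866 → t=0.993, apex=1.208, x_land=54.787, impact vy=-4.866
  bounce: vy ← 0.54·4.866 = 2.627
Arc 4: start y=0.000, vy=2.627 → t=0.536, apex=0.352, x_land=60.015, impact vy=-2.627
  bounce: vy ← 0.54·2.627 = 1.419
Arc 5: start y=0.000, vy=1.419 → t=0.290, apex=0.103, x_land=62.838, impact vy=-1.419
  bounce: vy ← 0.54·1.419 = 0.766
Arc 6: start y=0.000, vy=0.766 → t=0.156, apex=0.030, x_land=64.363, impact vy=-0.766
  bounce: vy ← 0.54·0.766 = 0.414

1 2.787 14.205 27.177
2 1.839 4.142 45.105
3 0.993 1.208 54.787
4 0.536 0.352 60.015
5 0.290 0.103 62.838
6 0.156 0.030 64.363
final: 64.363 0.414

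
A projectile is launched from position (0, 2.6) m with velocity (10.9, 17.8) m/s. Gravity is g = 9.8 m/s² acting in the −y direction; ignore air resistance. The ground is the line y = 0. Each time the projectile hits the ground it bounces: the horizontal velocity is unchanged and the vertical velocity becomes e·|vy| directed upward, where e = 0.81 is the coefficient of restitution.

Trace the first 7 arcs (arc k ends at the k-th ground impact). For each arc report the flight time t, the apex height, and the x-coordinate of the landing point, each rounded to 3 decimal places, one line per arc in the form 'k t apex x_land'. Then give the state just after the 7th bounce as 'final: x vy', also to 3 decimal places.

1 3.773 18.765 41.129
2 3.170 12.312 75.685
3 2.568 8.078 103.675
4 2.080 5.300 126.347
5 1.685 3.477 144.711
6 1.365 2.281 159.586
7 1.105 1.497 171.635
final: 171.635 4.387

Arc 1: start y=2.600, vy=17.800 → t=3.773, apex=18.765, x_land=41.129, impact vy=-19.178
  bounce: vy ← 0.81·19.178 = 15.534
Arc 2: start y=0.000, vy=15.534 → t=3.170, apex=12.312, x_land=75.685, impact vy=-15.534
  bounce: vy ← 0.81·15.534 = 12.583
Arc 3: start y=0.000, vy=12.583 → t=2.568, apex=8.078, x_land=103.675, impact vy=-12.583
  bounce: vy ← 0.81·12.583 = 10.192
Arc 4: start y=0.000, vy=10.192 → t=2.080, apex=5.300, x_land=126.347, impact vy=-10.192
  bounce: vy ← 0.81·10.192 = 8.256
Arc 5: start y=0.000, vy=8.256 → t=1.685, apex=3.477, x_land=144.711, impact vy=-8.256
  bounce: vy ← 0.81·8.256 = 6.687
Arc 6: start y=0.000, vy=6.687 → t=1.365, apex=2.281, x_land=159.586, impact vy=-6.687
  bounce: vy ← 0.81·6.687 = 5.416
Arc 7: start y=0.000, vy=5.416 → t=1.105, apex=1.497, x_land=171.635, impact vy=-5.416
  bounce: vy ← 0.81·5.416 = 4.387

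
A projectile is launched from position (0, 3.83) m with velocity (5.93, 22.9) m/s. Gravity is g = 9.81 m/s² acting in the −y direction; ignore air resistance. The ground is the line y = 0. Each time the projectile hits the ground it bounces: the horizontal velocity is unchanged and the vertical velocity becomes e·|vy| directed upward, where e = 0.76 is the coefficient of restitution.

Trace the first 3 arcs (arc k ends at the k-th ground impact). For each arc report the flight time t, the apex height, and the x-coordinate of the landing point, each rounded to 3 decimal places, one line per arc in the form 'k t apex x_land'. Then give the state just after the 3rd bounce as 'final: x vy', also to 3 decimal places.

1 4.830 30.558 28.644
2 3.794 17.650 51.142
3 2.883 10.195 68.240
final: 68.240 10.749

Arc 1: start y=3.830, vy=22.900 → t=4.830, apex=30.558, x_land=28.644, impact vy=-24.486
  bounce: vy ← 0.76·24.486 = 18.609
Arc 2: start y=0.000, vy=18.609 → t=3.794, apex=17.650, x_land=51.142, impact vy=-18.609
  bounce: vy ← 0.76·18.609 = 14.143
Arc 3: start y=0.000, vy=14.143 → t=2.883, apex=10.195, x_land=68.240, impact vy=-14.143
  bounce: vy ← 0.76·14.143 = 10.749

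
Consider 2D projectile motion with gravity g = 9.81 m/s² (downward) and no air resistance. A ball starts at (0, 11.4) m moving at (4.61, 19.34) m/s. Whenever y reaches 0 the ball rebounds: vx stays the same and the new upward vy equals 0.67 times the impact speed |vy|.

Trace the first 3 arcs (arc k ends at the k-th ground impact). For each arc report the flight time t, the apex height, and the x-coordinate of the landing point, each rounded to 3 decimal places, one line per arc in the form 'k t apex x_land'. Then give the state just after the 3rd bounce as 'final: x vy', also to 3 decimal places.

1 4.464 30.464 20.577
2 3.339 13.675 35.972
3 2.237 6.139 46.287
final: 46.287 7.353

Arc 1: start y=11.400, vy=19.340 → t=4.464, apex=30.464, x_land=20.577, impact vy=-24.448
  bounce: vy ← 0.67·24.448 = 16.380
Arc 2: start y=0.000, vy=16.380 → t=3.339, apex=13.675, x_land=35.972, impact vy=-16.380
  bounce: vy ← 0.67·16.380 = 10.975
Arc 3: start y=0.000, vy=10.975 → t=2.237, apex=6.139, x_land=46.287, impact vy=-10.975
  bounce: vy ← 0.67·10.975 = 7.353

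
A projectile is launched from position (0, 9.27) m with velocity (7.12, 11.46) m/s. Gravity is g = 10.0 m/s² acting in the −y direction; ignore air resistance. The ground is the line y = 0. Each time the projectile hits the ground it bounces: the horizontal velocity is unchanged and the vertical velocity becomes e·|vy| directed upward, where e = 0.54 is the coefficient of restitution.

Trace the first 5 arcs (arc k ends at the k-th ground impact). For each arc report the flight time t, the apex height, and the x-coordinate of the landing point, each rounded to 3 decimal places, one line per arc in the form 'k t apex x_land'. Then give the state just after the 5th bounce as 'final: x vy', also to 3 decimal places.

Arc 1: start y=9.270, vy=11.460 → t=2.926, apex=15.837, x_land=20.831, impact vy=-17.797
  bounce: vy ← 0.54·17.797 = 9.610
Arc 2: start y=0.000, vy=9.610 → t=1.922, apex=4.618, x_land=34.516, impact vy=-9.610
  bounce: vy ← 0.54·9.610 = 5.190
Arc 3: start y=0.000, vy=5.190 → t=1.038, apex=1.347, x_land=41.906, impact vy=-5.190
  bounce: vy ← 0.54·5.190 = 2.802
Arc 4: start y=0.000, vy=2.802 → t=0.560, apex=0.393, x_land=45.897, impact vy=-2.802
  bounce: vy ← 0.54·2.802 = 1.513
Arc 5: start y=0.000, vy=1.513 → t=0.303, apex=0.115, x_land=48.052, impact vy=-1.513
  bounce: vy ← 0.54·1.513 = 0.817

1 2.926 15.837 20.831
2 1.922 4.618 34.516
3 1.038 1.347 41.906
4 0.560 0.393 45.897
5 0.303 0.115 48.052
final: 48.052 0.817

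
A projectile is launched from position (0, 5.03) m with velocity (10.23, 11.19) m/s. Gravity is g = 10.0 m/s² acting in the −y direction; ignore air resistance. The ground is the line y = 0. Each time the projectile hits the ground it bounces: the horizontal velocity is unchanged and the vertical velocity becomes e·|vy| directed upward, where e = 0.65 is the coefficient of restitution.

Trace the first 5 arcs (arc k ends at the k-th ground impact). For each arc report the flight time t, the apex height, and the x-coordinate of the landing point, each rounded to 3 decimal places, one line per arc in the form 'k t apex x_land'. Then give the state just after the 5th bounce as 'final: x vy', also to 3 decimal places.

Arc 1: start y=5.030, vy=11.190 → t=2.622, apex=11.291, x_land=26.820, impact vy=-15.027
  bounce: vy ← 0.65·15.027 = 9.768
Arc 2: start y=0.000, vy=9.768 → t=1.954, apex=4.770, x_land=46.805, impact vy=-9.768
  bounce: vy ← 0.65·9.768 = 6.349
Arc 3: start y=0.000, vy=6.349 → t=1.270, apex=2.015, x_land=59.795, impact vy=-6.349
  bounce: vy ← 0.65·6.349 = 4.127
Arc 4: start y=0.000, vy=4.127 → t=0.825, apex=0.852, x_land=68.238, impact vy=-4.127
  bounce: vy ← 0.65·4.127 = 2.682
Arc 5: start y=0.000, vy=2.682 → t=0.536, apex=0.360, x_land=73.727, impact vy=-2.682
  bounce: vy ← 0.65·2.682 = 1.744

1 2.622 11.291 26.820
2 1.954 4.770 46.805
3 1.270 2.015 59.795
4 0.825 0.852 68.238
5 0.536 0.360 73.727
final: 73.727 1.744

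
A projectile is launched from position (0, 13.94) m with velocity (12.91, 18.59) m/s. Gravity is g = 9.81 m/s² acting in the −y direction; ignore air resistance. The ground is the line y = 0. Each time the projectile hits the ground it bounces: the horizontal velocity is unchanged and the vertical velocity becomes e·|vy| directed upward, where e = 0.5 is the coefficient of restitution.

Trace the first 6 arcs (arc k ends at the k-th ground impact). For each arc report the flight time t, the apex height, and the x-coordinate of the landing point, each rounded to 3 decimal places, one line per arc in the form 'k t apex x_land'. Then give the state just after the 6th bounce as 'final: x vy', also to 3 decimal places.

Arc 1: start y=13.940, vy=18.590 → t=4.431, apex=31.554, x_land=57.209, impact vy=-24.882
  bounce: vy ← 0.5·24.882 = 12.441
Arc 2: start y=0.000, vy=12.441 → t=2.536, apex=7.889, x_land=89.953, impact vy=-12.441
  bounce: vy ← 0.5·12.441 = 6.220
Arc 3: start y=0.000, vy=6.220 → t=1.268, apex=1.972, x_land=106.325, impact vy=-6.220
  bounce: vy ← 0.5·6.220 = 3.110
Arc 4: start y=0.000, vy=3.110 → t=0.634, apex=0.493, x_land=114.511, impact vy=-3.110
  bounce: vy ← 0.5·3.110 = 1.555
Arc 5: start y=0.000, vy=1.555 → t=0.317, apex=0.123, x_land=118.604, impact vy=-1.555
  bounce: vy ← 0.5·1.555 = 0.778
Arc 6: start y=0.000, vy=0.778 → t=0.159, apex=0.031, x_land=120.651, impact vy=-0.778
  bounce: vy ← 0.5·0.778 = 0.389

1 4.431 31.554 57.209
2 2.536 7.889 89.953
3 1.268 1.972 106.325
4 0.634 0.493 114.511
5 0.317 0.123 118.604
6 0.159 0.031 120.651
final: 120.651 0.389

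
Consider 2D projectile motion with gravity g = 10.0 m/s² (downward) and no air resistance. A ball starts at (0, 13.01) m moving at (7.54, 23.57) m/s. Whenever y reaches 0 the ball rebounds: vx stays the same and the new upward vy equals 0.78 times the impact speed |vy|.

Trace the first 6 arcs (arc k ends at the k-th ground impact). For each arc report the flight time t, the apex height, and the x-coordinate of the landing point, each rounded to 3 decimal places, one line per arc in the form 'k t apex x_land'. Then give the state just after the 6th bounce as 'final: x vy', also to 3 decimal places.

Arc 1: start y=13.010, vy=23.570 → t=5.213, apex=40.787, x_land=39.307, impact vy=-28.561
  bounce: vy ← 0.78·28.561 = 22.278
Arc 2: start y=0.000, vy=22.278 → t=4.456, apex=24.815, x_land=72.902, impact vy=-22.278
  bounce: vy ← 0.78·22.278 = 17.377
Arc 3: start y=0.000, vy=17.377 → t=3.475, apex=15.097, x_land=99.106, impact vy=-17.377
  bounce: vy ← 0.78·17.377 = 13.554
Arc 4: start y=0.000, vy=13.554 → t=2.711, apex=9.185, x_land=119.545, impact vy=-13.554
  bounce: vy ← 0.78·13.554 = 10.572
Arc 5: start y=0.000, vy=10.572 → t=2.114, apex=5.588, x_land=135.487, impact vy=-10.572
  bounce: vy ← 0.78·10.572 = 8.246
Arc 6: start y=0.000, vy=8.246 → t=1.649, apex=3.400, x_land=147.923, impact vy=-8.246
  bounce: vy ← 0.78·8.246 = 6.432

1 5.213 40.787 39.307
2 4.456 24.815 72.902
3 3.475 15.097 99.106
4 2.711 9.185 119.545
5 2.114 5.588 135.487
6 1.649 3.400 147.923
final: 147.923 6.432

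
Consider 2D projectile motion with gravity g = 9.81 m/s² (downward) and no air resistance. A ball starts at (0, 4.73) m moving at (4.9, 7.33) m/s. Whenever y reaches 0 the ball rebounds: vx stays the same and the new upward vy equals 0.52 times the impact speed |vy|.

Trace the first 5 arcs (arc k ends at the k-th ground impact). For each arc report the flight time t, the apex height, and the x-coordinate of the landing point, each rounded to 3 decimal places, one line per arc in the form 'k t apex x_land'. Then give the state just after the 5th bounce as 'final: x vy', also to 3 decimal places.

Arc 1: start y=4.730, vy=7.330 → t=1.981, apex=7.468, x_land=9.708, impact vy=-12.105
  bounce: vy ← 0.52·12.105 = 6.295
Arc 2: start y=0.000, vy=6.295 → t=1.283, apex=2.019, x_land=15.996, impact vy=-6.295
  bounce: vy ← 0.52·6.295 = 3.273
Arc 3: start y=0.000, vy=3.273 → t=0.667, apex=0.546, x_land=19.266, impact vy=-3.273
  bounce: vy ← 0.52·3.273 = 1.702
Arc 4: start y=0.000, vy=1.702 → t=0.347, apex=0.148, x_land=20.966, impact vy=-1.702
  bounce: vy ← 0.52·1.702 = 0.885
Arc 5: start y=0.000, vy=0.885 → t=0.180, apex=0.040, x_land=21.850, impact vy=-0.885
  bounce: vy ← 0.52·0.885 = 0.460

1 1.981 7.468 9.708
2 1.283 2.019 15.996
3 0.667 0.546 19.266
4 0.347 0.148 20.966
5 0.180 0.040 21.850
final: 21.850 0.460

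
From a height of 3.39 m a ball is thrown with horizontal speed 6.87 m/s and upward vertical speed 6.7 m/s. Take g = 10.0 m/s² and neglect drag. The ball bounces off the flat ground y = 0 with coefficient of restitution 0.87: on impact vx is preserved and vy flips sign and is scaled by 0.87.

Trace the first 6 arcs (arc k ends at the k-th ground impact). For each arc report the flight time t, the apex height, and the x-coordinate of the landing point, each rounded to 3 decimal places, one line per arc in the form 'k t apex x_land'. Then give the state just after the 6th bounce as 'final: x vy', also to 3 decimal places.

Arc 1: start y=3.390, vy=6.700 → t=1.732, apex=5.635, x_land=11.896, impact vy=-10.616
  bounce: vy ← 0.87·10.616 = 9.236
Arc 2: start y=0.000, vy=9.236 → t=1.847, apex=4.265, x_land=24.585, impact vy=-9.236
  bounce: vy ← 0.87·9.236 = 8.035
Arc 3: start y=0.000, vy=8.035 → t=1.607, apex=3.228, x_land=35.625, impact vy=-8.035
  bounce: vy ← 0.87·8.035 = 6.990
Arc 4: start y=0.000, vy=6.990 → t=1.398, apex=2.443, x_land=45.230, impact vy=-6.990
  bounce: vy ← 0.87·6.990 = 6.082
Arc 5: start y=0.000, vy=6.082 → t=1.216, apex=1.849, x_land=53.586, impact vy=-6.082
  bounce: vy ← 0.87·6.082 = 5.291
Arc 6: start y=0.000, vy=5.291 → t=1.058, apex=1.400, x_land=60.856, impact vy=-5.291
  bounce: vy ← 0.87·5.291 = 4.603

1 1.732 5.635 11.896
2 1.847 4.265 24.585
3 1.607 3.228 35.625
4 1.398 2.443 45.230
5 1.216 1.849 53.586
6 1.058 1.400 60.856
final: 60.856 4.603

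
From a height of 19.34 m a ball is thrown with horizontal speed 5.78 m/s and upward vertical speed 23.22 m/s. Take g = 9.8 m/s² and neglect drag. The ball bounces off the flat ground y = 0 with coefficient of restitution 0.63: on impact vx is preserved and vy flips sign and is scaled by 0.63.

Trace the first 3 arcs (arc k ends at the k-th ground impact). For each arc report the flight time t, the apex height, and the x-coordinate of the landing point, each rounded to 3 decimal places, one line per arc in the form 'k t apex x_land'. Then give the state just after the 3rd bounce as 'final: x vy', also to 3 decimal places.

Arc 1: start y=19.340, vy=23.220 → t=5.461, apex=46.849, x_land=31.567, impact vy=-30.302
  bounce: vy ← 0.63·30.302 = 19.090
Arc 2: start y=0.000, vy=19.090 → t=3.896, apex=18.594, x_land=54.086, impact vy=-19.090
  bounce: vy ← 0.63·19.090 = 12.027
Arc 3: start y=0.000, vy=12.027 → t=2.454, apex=7.380, x_land=68.273, impact vy=-12.027
  bounce: vy ← 0.63·12.027 = 7.577

1 5.461 46.849 31.567
2 3.896 18.594 54.086
3 2.454 7.380 68.273
final: 68.273 7.577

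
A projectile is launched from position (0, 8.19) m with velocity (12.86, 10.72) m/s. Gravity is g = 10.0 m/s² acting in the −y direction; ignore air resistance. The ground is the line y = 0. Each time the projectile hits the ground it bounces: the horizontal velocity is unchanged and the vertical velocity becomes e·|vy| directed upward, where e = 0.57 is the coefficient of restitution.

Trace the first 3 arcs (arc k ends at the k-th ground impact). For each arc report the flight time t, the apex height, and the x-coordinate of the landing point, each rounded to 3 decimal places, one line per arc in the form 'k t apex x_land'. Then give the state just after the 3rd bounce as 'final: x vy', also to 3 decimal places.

1 2.741 13.936 35.256
2 1.903 4.528 59.731
3 1.085 1.471 73.682
final: 73.682 3.092

Arc 1: start y=8.190, vy=10.720 → t=2.741, apex=13.936, x_land=35.256, impact vy=-16.695
  bounce: vy ← 0.57·16.695 = 9.516
Arc 2: start y=0.000, vy=9.516 → t=1.903, apex=4.528, x_land=59.731, impact vy=-9.516
  bounce: vy ← 0.57·9.516 = 5.424
Arc 3: start y=0.000, vy=5.424 → t=1.085, apex=1.471, x_land=73.682, impact vy=-5.424
  bounce: vy ← 0.57·5.424 = 3.092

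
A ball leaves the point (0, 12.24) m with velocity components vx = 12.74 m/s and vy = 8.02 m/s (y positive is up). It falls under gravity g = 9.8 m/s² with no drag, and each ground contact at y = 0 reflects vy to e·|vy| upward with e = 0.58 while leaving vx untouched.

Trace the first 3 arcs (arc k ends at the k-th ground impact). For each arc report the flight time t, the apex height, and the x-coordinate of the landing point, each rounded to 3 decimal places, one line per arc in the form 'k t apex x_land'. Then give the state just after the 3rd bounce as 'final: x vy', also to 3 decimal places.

1 2.598 15.522 33.101
2 2.065 5.221 59.403
3 1.197 1.757 74.659
final: 74.659 3.403

Arc 1: start y=12.240, vy=8.020 → t=2.598, apex=15.522, x_land=33.101, impact vy=-17.442
  bounce: vy ← 0.58·17.442 = 10.116
Arc 2: start y=0.000, vy=10.116 → t=2.065, apex=5.221, x_land=59.403, impact vy=-10.116
  bounce: vy ← 0.58·10.116 = 5.867
Arc 3: start y=0.000, vy=5.867 → t=1.197, apex=1.757, x_land=74.659, impact vy=-5.867
  bounce: vy ← 0.58·5.867 = 3.403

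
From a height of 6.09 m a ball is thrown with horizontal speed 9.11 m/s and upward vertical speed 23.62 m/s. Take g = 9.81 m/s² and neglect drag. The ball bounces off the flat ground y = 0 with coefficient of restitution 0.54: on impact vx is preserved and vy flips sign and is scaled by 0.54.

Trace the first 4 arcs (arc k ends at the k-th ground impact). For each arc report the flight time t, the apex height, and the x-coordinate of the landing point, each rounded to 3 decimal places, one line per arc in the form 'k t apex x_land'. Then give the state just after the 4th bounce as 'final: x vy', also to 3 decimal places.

1 5.061 34.525 46.104
2 2.865 10.068 72.207
3 1.547 2.936 86.303
4 0.836 0.856 93.915
final: 93.915 2.213

Arc 1: start y=6.090, vy=23.620 → t=5.061, apex=34.525, x_land=46.104, impact vy=-26.027
  bounce: vy ← 0.54·26.027 = 14.054
Arc 2: start y=0.000, vy=14.054 → t=2.865, apex=10.068, x_land=72.207, impact vy=-14.054
  bounce: vy ← 0.54·14.054 = 7.589
Arc 3: start y=0.000, vy=7.589 → t=1.547, apex=2.936, x_land=86.303, impact vy=-7.589
  bounce: vy ← 0.54·7.589 = 4.098
Arc 4: start y=0.000, vy=4.098 → t=0.836, apex=0.856, x_land=93.915, impact vy=-4.098
  bounce: vy ← 0.54·4.098 = 2.213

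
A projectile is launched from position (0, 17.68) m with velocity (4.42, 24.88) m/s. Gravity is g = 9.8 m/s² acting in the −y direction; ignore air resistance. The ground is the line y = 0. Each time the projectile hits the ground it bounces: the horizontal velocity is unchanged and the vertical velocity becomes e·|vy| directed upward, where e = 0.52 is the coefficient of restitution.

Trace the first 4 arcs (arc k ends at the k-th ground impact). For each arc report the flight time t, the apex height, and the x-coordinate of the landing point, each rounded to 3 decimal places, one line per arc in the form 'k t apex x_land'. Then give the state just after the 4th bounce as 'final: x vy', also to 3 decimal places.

Arc 1: start y=17.680, vy=24.880 → t=5.710, apex=49.262, x_land=25.236, impact vy=-31.073
  bounce: vy ← 0.52·31.073 = 16.158
Arc 2: start y=0.000, vy=16.158 → t=3.298, apex=13.321, x_land=39.811, impact vy=-16.158
  bounce: vy ← 0.52·16.158 = 8.402
Arc 3: start y=0.000, vy=8.402 → t=1.715, apex=3.602, x_land=47.390, impact vy=-8.402
  bounce: vy ← 0.52·8.402 = 4.369
Arc 4: start y=0.000, vy=4.369 → t=0.892, apex=0.974, x_land=51.332, impact vy=-4.369
  bounce: vy ← 0.52·4.369 = 2.272

1 5.710 49.262 25.236
2 3.298 13.321 39.811
3 1.715 3.602 47.390
4 0.892 0.974 51.332
final: 51.332 2.272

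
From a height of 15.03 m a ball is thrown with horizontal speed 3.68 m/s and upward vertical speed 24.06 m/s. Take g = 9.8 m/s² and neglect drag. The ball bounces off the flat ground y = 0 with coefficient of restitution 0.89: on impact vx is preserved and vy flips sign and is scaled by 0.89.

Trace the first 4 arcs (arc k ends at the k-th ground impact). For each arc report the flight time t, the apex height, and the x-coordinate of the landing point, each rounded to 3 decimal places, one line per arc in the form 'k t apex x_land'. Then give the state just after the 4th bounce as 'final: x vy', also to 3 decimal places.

Arc 1: start y=15.030, vy=24.060 → t=5.471, apex=44.565, x_land=20.133, impact vy=-29.555
  bounce: vy ← 0.89·29.555 = 26.304
Arc 2: start y=0.000, vy=26.304 → t=5.368, apex=35.300, x_land=39.887, impact vy=-26.304
  bounce: vy ← 0.89·26.304 = 23.410
Arc 3: start y=0.000, vy=23.410 → t=4.778, apex=27.961, x_land=57.469, impact vy=-23.410
  bounce: vy ← 0.89·23.410 = 20.835
Arc 4: start y=0.000, vy=20.835 → t=4.252, apex=22.148, x_land=73.116, impact vy=-20.835
  bounce: vy ← 0.89·20.835 = 18.543

1 5.471 44.565 20.133
2 5.368 35.300 39.887
3 4.778 27.961 57.469
4 4.252 22.148 73.116
final: 73.116 18.543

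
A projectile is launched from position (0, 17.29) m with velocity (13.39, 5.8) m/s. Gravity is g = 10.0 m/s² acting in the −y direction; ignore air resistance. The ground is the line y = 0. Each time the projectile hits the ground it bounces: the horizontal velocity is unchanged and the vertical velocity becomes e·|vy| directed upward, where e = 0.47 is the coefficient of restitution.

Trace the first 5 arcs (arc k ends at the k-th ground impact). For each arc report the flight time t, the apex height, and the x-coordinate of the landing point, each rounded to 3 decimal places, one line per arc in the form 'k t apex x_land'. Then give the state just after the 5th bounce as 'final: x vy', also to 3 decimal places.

Arc 1: start y=17.290, vy=5.800 → t=2.528, apex=18.972, x_land=33.849, impact vy=-19.479
  bounce: vy ← 0.47·19.479 = 9.155
Arc 2: start y=0.000, vy=9.155 → t=1.831, apex=4.191, x_land=58.367, impact vy=-9.155
  bounce: vy ← 0.47·9.155 = 4.303
Arc 3: start y=0.000, vy=4.303 → t=0.861, apex=0.926, x_land=69.890, impact vy=-4.303
  bounce: vy ← 0.47·4.303 = 2.022
Arc 4: start y=0.000, vy=2.022 → t=0.404, apex=0.205, x_land=75.306, impact vy=-2.022
  bounce: vy ← 0.47·2.022 = 0.951
Arc 5: start y=0.000, vy=0.951 → t=0.190, apex=0.045, x_land=77.851, impact vy=-0.951
  bounce: vy ← 0.47·0.951 = 0.447

1 2.528 18.972 33.849
2 1.831 4.191 58.367
3 0.861 0.926 69.890
4 0.404 0.205 75.306
5 0.190 0.045 77.851
final: 77.851 0.447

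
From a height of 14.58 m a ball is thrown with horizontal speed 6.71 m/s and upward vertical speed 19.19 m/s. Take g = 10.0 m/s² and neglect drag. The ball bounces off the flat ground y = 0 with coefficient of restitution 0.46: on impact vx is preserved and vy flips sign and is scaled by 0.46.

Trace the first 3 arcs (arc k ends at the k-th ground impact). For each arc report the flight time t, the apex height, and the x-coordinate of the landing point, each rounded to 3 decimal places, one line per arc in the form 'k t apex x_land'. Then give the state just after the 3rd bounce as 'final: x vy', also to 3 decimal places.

Arc 1: start y=14.580, vy=19.190 → t=4.488, apex=32.993, x_land=30.113, impact vy=-25.688
  bounce: vy ← 0.46·25.688 = 11.816
Arc 2: start y=0.000, vy=11.816 → t=2.363, apex=6.981, x_land=45.970, impact vy=-11.816
  bounce: vy ← 0.46·11.816 = 5.436
Arc 3: start y=0.000, vy=5.436 → t=1.087, apex=1.477, x_land=53.265, impact vy=-5.436
  bounce: vy ← 0.46·5.436 = 2.500

1 4.488 32.993 30.113
2 2.363 6.981 45.970
3 1.087 1.477 53.265
final: 53.265 2.500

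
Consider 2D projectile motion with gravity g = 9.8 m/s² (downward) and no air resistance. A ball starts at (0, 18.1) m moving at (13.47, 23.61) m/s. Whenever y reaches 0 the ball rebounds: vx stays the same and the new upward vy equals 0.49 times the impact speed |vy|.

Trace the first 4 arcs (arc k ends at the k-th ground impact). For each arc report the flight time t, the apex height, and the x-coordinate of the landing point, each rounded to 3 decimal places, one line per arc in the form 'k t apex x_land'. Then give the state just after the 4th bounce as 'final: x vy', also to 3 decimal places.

Arc 1: start y=18.100, vy=23.610 → t=5.491, apex=46.540, x_land=73.965, impact vy=-30.203
  bounce: vy ← 0.49·30.203 = 14.799
Arc 2: start y=0.000, vy=14.799 → t=3.020, apex=11.174, x_land=114.648, impact vy=-14.799
  bounce: vy ← 0.49·14.799 = 7.252
Arc 3: start y=0.000, vy=7.252 → t=1.480, apex=2.683, x_land=134.582, impact vy=-7.252
  bounce: vy ← 0.49·7.252 = 3.553
Arc 4: start y=0.000, vy=3.553 → t=0.725, apex=0.644, x_land=144.350, impact vy=-3.553
  bounce: vy ← 0.49·3.553 = 1.741

1 5.491 46.540 73.965
2 3.020 11.174 114.648
3 1.480 2.683 134.582
4 0.725 0.644 144.350
final: 144.350 1.741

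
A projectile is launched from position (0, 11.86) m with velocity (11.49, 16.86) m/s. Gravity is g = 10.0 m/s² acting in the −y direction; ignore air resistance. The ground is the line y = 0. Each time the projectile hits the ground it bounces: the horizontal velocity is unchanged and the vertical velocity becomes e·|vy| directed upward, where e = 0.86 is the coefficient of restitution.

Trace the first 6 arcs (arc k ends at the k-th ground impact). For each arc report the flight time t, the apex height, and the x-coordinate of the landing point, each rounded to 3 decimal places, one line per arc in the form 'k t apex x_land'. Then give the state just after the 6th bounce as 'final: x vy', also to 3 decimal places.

1 3.970 26.073 45.610
2 3.928 19.284 90.739
3 3.378 14.262 129.551
4 2.905 10.548 162.928
5 2.498 7.802 191.633
6 2.148 5.770 216.319
final: 216.319 9.238

Arc 1: start y=11.860, vy=16.860 → t=3.970, apex=26.073, x_land=45.610, impact vy=-22.835
  bounce: vy ← 0.86·22.835 = 19.639
Arc 2: start y=0.000, vy=19.639 → t=3.928, apex=19.284, x_land=90.739, impact vy=-19.639
  bounce: vy ← 0.86·19.639 = 16.889
Arc 3: start y=0.000, vy=16.889 → t=3.378, apex=14.262, x_land=129.551, impact vy=-16.889
  bounce: vy ← 0.86·16.889 = 14.525
Arc 4: start y=0.000, vy=14.525 → t=2.905, apex=10.548, x_land=162.928, impact vy=-14.525
  bounce: vy ← 0.86·14.525 = 12.491
Arc 5: start y=0.000, vy=12.491 → t=2.498, apex=7.802, x_land=191.633, impact vy=-12.491
  bounce: vy ← 0.86·12.491 = 10.742
Arc 6: start y=0.000, vy=10.742 → t=2.148, apex=5.770, x_land=216.319, impact vy=-10.742
  bounce: vy ← 0.86·10.742 = 9.238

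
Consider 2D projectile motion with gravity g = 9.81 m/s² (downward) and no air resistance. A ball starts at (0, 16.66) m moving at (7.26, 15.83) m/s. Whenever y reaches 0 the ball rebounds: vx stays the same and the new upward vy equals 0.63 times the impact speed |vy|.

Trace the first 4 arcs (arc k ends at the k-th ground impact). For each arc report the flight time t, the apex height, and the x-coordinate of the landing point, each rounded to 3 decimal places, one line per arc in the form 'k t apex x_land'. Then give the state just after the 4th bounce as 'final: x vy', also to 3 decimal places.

1 4.063 29.432 29.499
2 3.086 11.682 51.907
3 1.944 4.636 66.024
4 1.225 1.840 74.917
final: 74.917 3.785

Arc 1: start y=16.660, vy=15.830 → t=4.063, apex=29.432, x_land=29.499, impact vy=-24.030
  bounce: vy ← 0.63·24.030 = 15.139
Arc 2: start y=0.000, vy=15.139 → t=3.086, apex=11.682, x_land=51.907, impact vy=-15.139
  bounce: vy ← 0.63·15.139 = 9.538
Arc 3: start y=0.000, vy=9.538 → t=1.944, apex=4.636, x_land=66.024, impact vy=-9.538
  bounce: vy ← 0.63·9.538 = 6.009
Arc 4: start y=0.000, vy=6.009 → t=1.225, apex=1.840, x_land=74.917, impact vy=-6.009
  bounce: vy ← 0.63·6.009 = 3.785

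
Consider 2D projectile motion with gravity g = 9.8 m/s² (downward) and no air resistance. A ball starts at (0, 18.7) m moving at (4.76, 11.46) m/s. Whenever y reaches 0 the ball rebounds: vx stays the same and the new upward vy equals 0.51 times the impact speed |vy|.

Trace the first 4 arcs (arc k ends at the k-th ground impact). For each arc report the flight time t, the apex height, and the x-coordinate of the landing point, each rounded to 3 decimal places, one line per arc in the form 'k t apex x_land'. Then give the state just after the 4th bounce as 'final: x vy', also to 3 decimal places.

1 3.446 25.401 16.404
2 2.322 6.607 27.458
3 1.184 1.718 33.096
4 0.604 0.447 35.971
final: 35.971 1.509

Arc 1: start y=18.700, vy=11.460 → t=3.446, apex=25.401, x_land=16.404, impact vy=-22.313
  bounce: vy ← 0.51·22.313 = 11.379
Arc 2: start y=0.000, vy=11.379 → t=2.322, apex=6.607, x_land=27.458, impact vy=-11.379
  bounce: vy ← 0.51·11.379 = 5.804
Arc 3: start y=0.000, vy=5.804 → t=1.184, apex=1.718, x_land=33.096, impact vy=-5.804
  bounce: vy ← 0.51·5.804 = 2.960
Arc 4: start y=0.000, vy=2.960 → t=0.604, apex=0.447, x_land=35.971, impact vy=-2.960
  bounce: vy ← 0.51·2.960 = 1.509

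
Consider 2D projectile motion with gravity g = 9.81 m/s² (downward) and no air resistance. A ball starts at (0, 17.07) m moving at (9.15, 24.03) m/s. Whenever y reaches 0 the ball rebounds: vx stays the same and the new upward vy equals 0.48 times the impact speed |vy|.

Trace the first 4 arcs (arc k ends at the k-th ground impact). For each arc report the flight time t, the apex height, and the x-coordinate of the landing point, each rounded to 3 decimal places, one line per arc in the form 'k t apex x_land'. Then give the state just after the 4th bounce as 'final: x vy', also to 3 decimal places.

1 5.529 46.501 50.586
2 2.956 10.714 77.632
3 1.419 2.468 90.615
4 0.681 0.569 96.846
final: 96.846 1.603

Arc 1: start y=17.070, vy=24.030 → t=5.529, apex=46.501, x_land=50.586, impact vy=-30.205
  bounce: vy ← 0.48·30.205 = 14.498
Arc 2: start y=0.000, vy=14.498 → t=2.956, apex=10.714, x_land=77.632, impact vy=-14.498
  bounce: vy ← 0.48·14.498 = 6.959
Arc 3: start y=0.000, vy=6.959 → t=1.419, apex=2.468, x_land=90.615, impact vy=-6.959
  bounce: vy ← 0.48·6.959 = 3.340
Arc 4: start y=0.000, vy=3.340 → t=0.681, apex=0.569, x_land=96.846, impact vy=-3.340
  bounce: vy ← 0.48·3.340 = 1.603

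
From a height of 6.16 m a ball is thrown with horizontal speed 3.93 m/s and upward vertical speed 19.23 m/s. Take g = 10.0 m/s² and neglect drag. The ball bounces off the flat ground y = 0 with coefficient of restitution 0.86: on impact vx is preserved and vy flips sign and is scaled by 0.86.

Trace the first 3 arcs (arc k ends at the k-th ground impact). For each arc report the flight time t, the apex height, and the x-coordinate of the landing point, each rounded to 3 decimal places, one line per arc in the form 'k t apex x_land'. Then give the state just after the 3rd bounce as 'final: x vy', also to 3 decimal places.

1 4.143 24.650 16.283
2 3.819 18.231 31.292
3 3.284 13.484 44.199
final: 44.199 14.123

Arc 1: start y=6.160, vy=19.230 → t=4.143, apex=24.650, x_land=16.283, impact vy=-22.203
  bounce: vy ← 0.86·22.203 = 19.095
Arc 2: start y=0.000, vy=19.095 → t=3.819, apex=18.231, x_land=31.292, impact vy=-19.095
  bounce: vy ← 0.86·19.095 = 16.422
Arc 3: start y=0.000, vy=16.422 → t=3.284, apex=13.484, x_land=44.199, impact vy=-16.422
  bounce: vy ← 0.86·16.422 = 14.123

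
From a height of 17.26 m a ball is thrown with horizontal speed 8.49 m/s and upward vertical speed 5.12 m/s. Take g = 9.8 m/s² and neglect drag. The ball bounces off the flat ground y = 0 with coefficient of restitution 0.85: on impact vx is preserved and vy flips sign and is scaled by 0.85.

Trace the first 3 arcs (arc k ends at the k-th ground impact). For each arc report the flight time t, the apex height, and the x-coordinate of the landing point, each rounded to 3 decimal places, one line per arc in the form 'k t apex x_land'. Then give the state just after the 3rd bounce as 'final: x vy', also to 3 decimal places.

1 2.471 18.597 20.976
2 3.312 13.437 49.094
3 2.815 9.708 72.994
final: 72.994 11.725

Arc 1: start y=17.260, vy=5.120 → t=2.471, apex=18.597, x_land=20.976, impact vy=-19.092
  bounce: vy ← 0.85·19.092 = 16.228
Arc 2: start y=0.000, vy=16.228 → t=3.312, apex=13.437, x_land=49.094, impact vy=-16.228
  bounce: vy ← 0.85·16.228 = 13.794
Arc 3: start y=0.000, vy=13.794 → t=2.815, apex=9.708, x_land=72.994, impact vy=-13.794
  bounce: vy ← 0.85·13.794 = 11.725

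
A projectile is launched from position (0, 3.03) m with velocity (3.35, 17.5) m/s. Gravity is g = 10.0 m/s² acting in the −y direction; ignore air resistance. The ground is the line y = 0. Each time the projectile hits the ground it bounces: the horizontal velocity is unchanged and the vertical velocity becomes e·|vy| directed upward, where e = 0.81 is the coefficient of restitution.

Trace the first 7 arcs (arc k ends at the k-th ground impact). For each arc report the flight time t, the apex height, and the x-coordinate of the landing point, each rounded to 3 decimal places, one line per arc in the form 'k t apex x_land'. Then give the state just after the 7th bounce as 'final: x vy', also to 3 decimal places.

Arc 1: start y=3.030, vy=17.500 → t=3.665, apex=18.343, x_land=12.279, impact vy=-19.153
  bounce: vy ← 0.81·19.153 = 15.514
Arc 2: start y=0.000, vy=15.514 → t=3.103, apex=12.035, x_land=22.673, impact vy=-15.514
  bounce: vy ← 0.81·15.514 = 12.566
Arc 3: start y=0.000, vy=12.566 → t=2.513, apex=7.896, x_land=31.093, impact vy=-12.566
  bounce: vy ← 0.81·12.566 = 10.179
Arc 4: start y=0.000, vy=10.179 → t=2.036, apex=5.180, x_land=37.913, impact vy=-10.179
  bounce: vy ← 0.81·10.179 = 8.245
Arc 5: start y=0.000, vy=8.245 → t=1.649, apex=3.399, x_land=43.437, impact vy=-8.245
  bounce: vy ← 0.81·8.245 = 6.678
Arc 6: start y=0.000, vy=6.678 → t=1.336, apex=2.230, x_land=47.911, impact vy=-6.678
  bounce: vy ← 0.81·6.678 = 5.409
Arc 7: start y=0.000, vy=5.409 → t=1.082, apex=1.463, x_land=51.536, impact vy=-5.409
  bounce: vy ← 0.81·5.409 = 4.382

1 3.665 18.343 12.279
2 3.103 12.035 22.673
3 2.513 7.896 31.093
4 2.036 5.180 37.913
5 1.649 3.399 43.437
6 1.336 2.230 47.911
7 1.082 1.463 51.536
final: 51.536 4.382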